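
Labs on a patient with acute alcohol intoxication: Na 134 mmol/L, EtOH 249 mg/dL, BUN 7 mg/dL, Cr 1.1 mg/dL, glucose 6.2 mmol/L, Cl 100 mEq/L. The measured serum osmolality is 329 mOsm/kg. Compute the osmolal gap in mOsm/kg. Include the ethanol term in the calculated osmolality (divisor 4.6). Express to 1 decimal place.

Calculated osmolality = 2·Na + glucose + BUN/2.8 + ethanol/4.6
= 2·134 + 6.2 + 7/2.8 + 249/4.6
= 268 + 6.20 + 2.50 + 54.13
= 330.83 mOsm/kg ≈ 330.8 mOsm/kg
Osmolar gap = measured − calculated = 329 − 330.8 = -1.8 mOsm/kg

-1.8 mOsm/kg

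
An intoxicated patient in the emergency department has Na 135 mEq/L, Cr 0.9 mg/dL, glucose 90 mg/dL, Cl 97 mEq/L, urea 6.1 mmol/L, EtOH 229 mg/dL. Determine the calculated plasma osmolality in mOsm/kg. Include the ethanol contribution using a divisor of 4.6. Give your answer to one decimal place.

Calculated osmolality = 2·Na + glucose/18 + urea + ethanol/4.6
= 2·135 + 90/18 + 6.1 + 229/4.6
= 270 + 5 + 6.10 + 49.78
= 330.88 mOsm/kg

330.9 mOsm/kg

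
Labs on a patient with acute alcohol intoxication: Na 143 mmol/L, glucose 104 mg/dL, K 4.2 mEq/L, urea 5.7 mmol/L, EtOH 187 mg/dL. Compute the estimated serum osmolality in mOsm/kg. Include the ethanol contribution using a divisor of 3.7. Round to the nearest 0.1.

348.0 mOsm/kg

Calculated osmolality = 2·Na + glucose/18 + urea + ethanol/3.7
= 2·143 + 104/18 + 5.7 + 187/3.7
= 286 + 5.78 + 5.70 + 50.54
= 348.02 mOsm/kg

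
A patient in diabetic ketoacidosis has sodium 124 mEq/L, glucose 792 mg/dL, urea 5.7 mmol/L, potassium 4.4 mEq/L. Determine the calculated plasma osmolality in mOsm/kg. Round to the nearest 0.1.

Calculated osmolality = 2·Na + glucose/18 + urea
= 2·124 + 792/18 + 5.7
= 248 + 44 + 5.70
= 297.7 mOsm/kg

297.7 mOsm/kg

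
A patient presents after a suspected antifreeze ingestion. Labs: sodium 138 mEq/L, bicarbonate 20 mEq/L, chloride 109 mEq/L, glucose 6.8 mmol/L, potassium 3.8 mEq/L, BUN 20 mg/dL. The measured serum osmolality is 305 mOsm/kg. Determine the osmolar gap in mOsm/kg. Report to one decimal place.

Calculated osmolality = 2·Na + glucose + BUN/2.8
= 2·138 + 6.8 + 20/2.8
= 276 + 6.80 + 7.14
= 289.94 mOsm/kg ≈ 289.9 mOsm/kg
Osmolar gap = measured − calculated = 305 − 289.9 = 15.1 mOsm/kg

15.1 mOsm/kg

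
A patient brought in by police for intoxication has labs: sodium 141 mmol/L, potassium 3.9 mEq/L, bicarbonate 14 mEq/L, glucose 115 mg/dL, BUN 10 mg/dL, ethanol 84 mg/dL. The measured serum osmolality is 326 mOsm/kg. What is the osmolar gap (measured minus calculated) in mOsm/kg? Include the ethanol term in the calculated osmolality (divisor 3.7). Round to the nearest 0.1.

Calculated osmolality = 2·Na + glucose/18 + BUN/2.8 + ethanol/3.7
= 2·141 + 115/18 + 10/2.8 + 84/3.7
= 282 + 6.39 + 3.57 + 22.70
= 314.66 mOsm/kg ≈ 314.7 mOsm/kg
Osmolar gap = measured − calculated = 326 − 314.7 = 11.3 mOsm/kg

11.3 mOsm/kg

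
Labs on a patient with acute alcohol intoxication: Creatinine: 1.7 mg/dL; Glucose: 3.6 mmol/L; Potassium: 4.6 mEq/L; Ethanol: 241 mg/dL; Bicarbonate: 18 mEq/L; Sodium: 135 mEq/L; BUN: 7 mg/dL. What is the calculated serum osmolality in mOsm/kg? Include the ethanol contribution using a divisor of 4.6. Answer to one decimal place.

328.5 mOsm/kg

Calculated osmolality = 2·Na + glucose + BUN/2.8 + ethanol/4.6
= 2·135 + 3.6 + 7/2.8 + 241/4.6
= 270 + 3.60 + 2.50 + 52.39
= 328.49 mOsm/kg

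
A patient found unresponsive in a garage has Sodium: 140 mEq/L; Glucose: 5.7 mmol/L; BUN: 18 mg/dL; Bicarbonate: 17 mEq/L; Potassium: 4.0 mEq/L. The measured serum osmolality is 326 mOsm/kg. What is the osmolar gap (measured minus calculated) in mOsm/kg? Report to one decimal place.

Calculated osmolality = 2·Na + glucose + BUN/2.8
= 2·140 + 5.7 + 18/2.8
= 280 + 5.70 + 6.43
= 292.13 mOsm/kg ≈ 292.1 mOsm/kg
Osmolar gap = measured − calculated = 326 − 292.1 = 33.9 mOsm/kg

33.9 mOsm/kg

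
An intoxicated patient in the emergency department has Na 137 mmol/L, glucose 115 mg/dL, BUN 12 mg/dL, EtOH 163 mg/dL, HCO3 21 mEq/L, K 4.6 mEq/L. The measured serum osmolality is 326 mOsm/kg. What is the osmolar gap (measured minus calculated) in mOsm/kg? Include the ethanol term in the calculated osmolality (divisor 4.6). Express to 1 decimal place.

5.9 mOsm/kg

Calculated osmolality = 2·Na + glucose/18 + BUN/2.8 + ethanol/4.6
= 2·137 + 115/18 + 12/2.8 + 163/4.6
= 274 + 6.39 + 4.29 + 35.43
= 320.11 mOsm/kg ≈ 320.1 mOsm/kg
Osmolar gap = measured − calculated = 326 − 320.1 = 5.9 mOsm/kg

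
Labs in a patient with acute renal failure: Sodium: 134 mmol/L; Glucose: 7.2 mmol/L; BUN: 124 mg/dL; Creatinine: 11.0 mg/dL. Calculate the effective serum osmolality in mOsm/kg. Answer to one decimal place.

275.2 mOsm/kg

Effective osmolality excludes urea (freely permeant across cell membranes):
2·Na + glucose
= 2·134 + 7.2
= 268 + 7.2
= 275.2 mOsm/kg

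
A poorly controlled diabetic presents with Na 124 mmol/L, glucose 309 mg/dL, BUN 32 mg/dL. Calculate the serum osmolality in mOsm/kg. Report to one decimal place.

276.6 mOsm/kg

Calculated osmolality = 2·Na + glucose/18 + BUN/2.8
= 2·124 + 309/18 + 32/2.8
= 248 + 17.17 + 11.43
= 276.6 mOsm/kg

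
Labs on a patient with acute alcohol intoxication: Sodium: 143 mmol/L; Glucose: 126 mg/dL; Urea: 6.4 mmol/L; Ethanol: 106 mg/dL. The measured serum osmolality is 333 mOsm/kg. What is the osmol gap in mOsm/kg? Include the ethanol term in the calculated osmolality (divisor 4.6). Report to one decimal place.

Calculated osmolality = 2·Na + glucose/18 + urea + ethanol/4.6
= 2·143 + 126/18 + 6.4 + 106/4.6
= 286 + 7 + 6.40 + 23.04
= 322.44 mOsm/kg ≈ 322.4 mOsm/kg
Osmolar gap = measured − calculated = 333 − 322.4 = 10.6 mOsm/kg

10.6 mOsm/kg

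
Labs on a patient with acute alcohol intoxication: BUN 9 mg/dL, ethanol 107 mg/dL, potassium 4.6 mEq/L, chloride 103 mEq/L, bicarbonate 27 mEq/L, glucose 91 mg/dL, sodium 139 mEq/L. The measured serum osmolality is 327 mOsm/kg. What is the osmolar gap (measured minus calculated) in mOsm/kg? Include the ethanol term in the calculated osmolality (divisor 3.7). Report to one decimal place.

11.8 mOsm/kg

Calculated osmolality = 2·Na + glucose/18 + BUN/2.8 + ethanol/3.7
= 2·139 + 91/18 + 9/2.8 + 107/3.7
= 278 + 5.06 + 3.21 + 28.92
= 315.19 mOsm/kg ≈ 315.2 mOsm/kg
Osmolar gap = measured − calculated = 327 − 315.2 = 11.8 mOsm/kg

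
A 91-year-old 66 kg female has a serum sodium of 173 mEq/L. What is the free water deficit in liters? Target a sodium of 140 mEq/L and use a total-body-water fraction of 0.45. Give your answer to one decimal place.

TBW = 0.45 · 66 = 29.7 L
Free water deficit = TBW · (Na/140 − 1)
= 29.7 · (173/140 − 1)
= 29.7 · 0.2357
= 7 L

7.0 L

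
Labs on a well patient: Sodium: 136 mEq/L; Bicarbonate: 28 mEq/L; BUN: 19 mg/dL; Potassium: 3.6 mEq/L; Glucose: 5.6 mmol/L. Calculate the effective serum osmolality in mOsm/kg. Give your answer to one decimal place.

277.6 mOsm/kg

Effective osmolality excludes urea (freely permeant across cell membranes):
2·Na + glucose
= 2·136 + 5.6
= 272 + 5.6
= 277.6 mOsm/kg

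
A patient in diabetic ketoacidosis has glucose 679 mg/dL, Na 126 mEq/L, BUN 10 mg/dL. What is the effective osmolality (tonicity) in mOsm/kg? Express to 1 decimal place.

289.7 mOsm/kg

Effective osmolality excludes urea (freely permeant across cell membranes):
2·Na + glucose/18
= 2·126 + 679/18
= 252 + 37.72
= 289.72 mOsm/kg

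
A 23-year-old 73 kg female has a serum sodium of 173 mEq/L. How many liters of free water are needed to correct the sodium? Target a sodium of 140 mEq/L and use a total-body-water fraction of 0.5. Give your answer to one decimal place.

8.6 L

TBW = 0.5 · 73 = 36.5 L
Free water deficit = TBW · (Na/140 − 1)
= 36.5 · (173/140 − 1)
= 36.5 · 0.2357
= 8.6 L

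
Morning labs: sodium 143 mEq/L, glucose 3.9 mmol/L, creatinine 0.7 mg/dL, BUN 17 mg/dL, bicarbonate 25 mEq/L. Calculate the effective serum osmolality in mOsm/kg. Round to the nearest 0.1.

289.9 mOsm/kg

Effective osmolality excludes urea (freely permeant across cell membranes):
2·Na + glucose
= 2·143 + 3.9
= 286 + 3.9
= 289.9 mOsm/kg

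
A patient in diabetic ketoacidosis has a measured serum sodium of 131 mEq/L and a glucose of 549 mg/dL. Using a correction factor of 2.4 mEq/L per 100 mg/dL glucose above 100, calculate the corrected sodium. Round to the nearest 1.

Corrected Na = measured Na + 2.4 · (glucose − 100)/100
= 131 + 2.4 · (549 − 100)/100
= 131 + 10.8
= 141.8 mEq/L

142 mEq/L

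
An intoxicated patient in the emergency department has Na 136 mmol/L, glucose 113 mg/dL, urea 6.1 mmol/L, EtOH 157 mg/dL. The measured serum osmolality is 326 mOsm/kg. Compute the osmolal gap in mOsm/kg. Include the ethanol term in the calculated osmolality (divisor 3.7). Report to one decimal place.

-0.8 mOsm/kg

Calculated osmolality = 2·Na + glucose/18 + urea + ethanol/3.7
= 2·136 + 113/18 + 6.1 + 157/3.7
= 272 + 6.28 + 6.10 + 42.43
= 326.81 mOsm/kg ≈ 326.8 mOsm/kg
Osmolar gap = measured − calculated = 326 − 326.8 = -0.8 mOsm/kg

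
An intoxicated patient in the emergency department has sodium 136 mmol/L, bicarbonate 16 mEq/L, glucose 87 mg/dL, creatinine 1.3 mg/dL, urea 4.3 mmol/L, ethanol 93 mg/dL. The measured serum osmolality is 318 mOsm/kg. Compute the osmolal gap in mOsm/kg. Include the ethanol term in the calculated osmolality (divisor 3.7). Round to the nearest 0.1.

11.7 mOsm/kg

Calculated osmolality = 2·Na + glucose/18 + urea + ethanol/3.7
= 2·136 + 87/18 + 4.3 + 93/3.7
= 272 + 4.83 + 4.30 + 25.14
= 306.27 mOsm/kg ≈ 306.3 mOsm/kg
Osmolar gap = measured − calculated = 318 − 306.3 = 11.7 mOsm/kg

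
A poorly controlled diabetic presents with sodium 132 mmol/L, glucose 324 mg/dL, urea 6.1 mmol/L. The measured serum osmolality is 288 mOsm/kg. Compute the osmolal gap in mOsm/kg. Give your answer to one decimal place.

Calculated osmolality = 2·Na + glucose/18 + urea
= 2·132 + 324/18 + 6.1
= 264 + 18 + 6.10
= 288.1 mOsm/kg ≈ 288.1 mOsm/kg
Osmolar gap = measured − calculated = 288 − 288.1 = -0.1 mOsm/kg

-0.1 mOsm/kg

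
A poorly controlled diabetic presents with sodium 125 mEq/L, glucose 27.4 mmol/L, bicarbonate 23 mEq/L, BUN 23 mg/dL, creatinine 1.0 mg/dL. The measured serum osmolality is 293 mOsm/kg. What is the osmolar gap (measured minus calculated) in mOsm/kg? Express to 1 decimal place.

7.4 mOsm/kg

Calculated osmolality = 2·Na + glucose + BUN/2.8
= 2·125 + 27.4 + 23/2.8
= 250 + 27.40 + 8.21
= 285.61 mOsm/kg ≈ 285.6 mOsm/kg
Osmolar gap = measured − calculated = 293 − 285.6 = 7.4 mOsm/kg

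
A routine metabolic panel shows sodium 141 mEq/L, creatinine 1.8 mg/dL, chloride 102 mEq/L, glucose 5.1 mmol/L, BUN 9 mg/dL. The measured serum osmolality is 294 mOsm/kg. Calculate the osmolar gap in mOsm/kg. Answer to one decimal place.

Calculated osmolality = 2·Na + glucose + BUN/2.8
= 2·141 + 5.1 + 9/2.8
= 282 + 5.10 + 3.21
= 290.31 mOsm/kg ≈ 290.3 mOsm/kg
Osmolar gap = measured − calculated = 294 − 290.3 = 3.7 mOsm/kg

3.7 mOsm/kg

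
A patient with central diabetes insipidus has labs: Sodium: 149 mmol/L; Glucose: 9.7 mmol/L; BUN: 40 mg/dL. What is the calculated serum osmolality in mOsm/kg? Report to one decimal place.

322.0 mOsm/kg

Calculated osmolality = 2·Na + glucose + BUN/2.8
= 2·149 + 9.7 + 40/2.8
= 298 + 9.70 + 14.29
= 321.99 mOsm/kg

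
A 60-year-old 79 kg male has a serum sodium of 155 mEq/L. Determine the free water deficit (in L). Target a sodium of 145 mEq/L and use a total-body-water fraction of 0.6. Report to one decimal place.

TBW = 0.6 · 79 = 47.4 L
Free water deficit = TBW · (Na/145 − 1)
= 47.4 · (155/145 − 1)
= 47.4 · 0.069
= 3.27 L

3.3 L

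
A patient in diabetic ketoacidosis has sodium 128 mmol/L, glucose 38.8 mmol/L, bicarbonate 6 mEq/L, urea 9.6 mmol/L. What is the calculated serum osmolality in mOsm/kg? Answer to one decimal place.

Calculated osmolality = 2·Na + glucose + urea
= 2·128 + 38.8 + 9.6
= 256 + 38.80 + 9.60
= 304.4 mOsm/kg

304.4 mOsm/kg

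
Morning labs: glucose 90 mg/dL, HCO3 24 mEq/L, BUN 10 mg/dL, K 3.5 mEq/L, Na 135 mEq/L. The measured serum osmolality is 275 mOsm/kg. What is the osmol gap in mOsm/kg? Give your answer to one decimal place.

Calculated osmolality = 2·Na + glucose/18 + BUN/2.8
= 2·135 + 90/18 + 10/2.8
= 270 + 5 + 3.57
= 278.57 mOsm/kg ≈ 278.6 mOsm/kg
Osmolar gap = measured − calculated = 275 − 278.6 = -3.6 mOsm/kg

-3.6 mOsm/kg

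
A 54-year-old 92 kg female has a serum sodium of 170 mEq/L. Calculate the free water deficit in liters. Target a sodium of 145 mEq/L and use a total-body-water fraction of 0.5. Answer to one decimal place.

7.9 L

TBW = 0.5 · 92 = 46 L
Free water deficit = TBW · (Na/145 − 1)
= 46 · (170/145 − 1)
= 46 · 0.1724
= 7.93 L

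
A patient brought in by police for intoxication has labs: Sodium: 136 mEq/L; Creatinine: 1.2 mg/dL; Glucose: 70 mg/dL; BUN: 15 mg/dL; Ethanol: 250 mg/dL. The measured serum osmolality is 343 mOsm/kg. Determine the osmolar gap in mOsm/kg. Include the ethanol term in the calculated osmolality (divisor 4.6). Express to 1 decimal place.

7.4 mOsm/kg

Calculated osmolality = 2·Na + glucose/18 + BUN/2.8 + ethanol/4.6
= 2·136 + 70/18 + 15/2.8 + 250/4.6
= 272 + 3.89 + 5.36 + 54.35
= 335.6 mOsm/kg ≈ 335.6 mOsm/kg
Osmolar gap = measured − calculated = 343 − 335.6 = 7.4 mOsm/kg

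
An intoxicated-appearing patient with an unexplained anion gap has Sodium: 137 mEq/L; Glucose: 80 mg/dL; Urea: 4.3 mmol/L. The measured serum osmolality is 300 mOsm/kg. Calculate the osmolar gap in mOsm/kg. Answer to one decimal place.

17.3 mOsm/kg

Calculated osmolality = 2·Na + glucose/18 + urea
= 2·137 + 80/18 + 4.3
= 274 + 4.44 + 4.30
= 282.74 mOsm/kg ≈ 282.7 mOsm/kg
Osmolar gap = measured − calculated = 300 − 282.7 = 17.3 mOsm/kg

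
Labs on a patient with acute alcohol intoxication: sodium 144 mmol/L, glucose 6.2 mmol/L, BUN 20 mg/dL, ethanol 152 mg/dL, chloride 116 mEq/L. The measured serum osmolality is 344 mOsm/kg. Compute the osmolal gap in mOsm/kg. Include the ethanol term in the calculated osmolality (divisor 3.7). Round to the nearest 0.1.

Calculated osmolality = 2·Na + glucose + BUN/2.8 + ethanol/3.7
= 2·144 + 6.2 + 20/2.8 + 152/3.7
= 288 + 6.20 + 7.14 + 41.08
= 342.42 mOsm/kg ≈ 342.4 mOsm/kg
Osmolar gap = measured − calculated = 344 − 342.4 = 1.6 mOsm/kg

1.6 mOsm/kg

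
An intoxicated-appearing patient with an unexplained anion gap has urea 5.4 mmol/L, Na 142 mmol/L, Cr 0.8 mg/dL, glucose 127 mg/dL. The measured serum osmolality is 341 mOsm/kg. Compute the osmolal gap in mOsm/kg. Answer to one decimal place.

Calculated osmolality = 2·Na + glucose/18 + urea
= 2·142 + 127/18 + 5.4
= 284 + 7.06 + 5.40
= 296.46 mOsm/kg ≈ 296.5 mOsm/kg
Osmolar gap = measured − calculated = 341 − 296.5 = 44.5 mOsm/kg

44.5 mOsm/kg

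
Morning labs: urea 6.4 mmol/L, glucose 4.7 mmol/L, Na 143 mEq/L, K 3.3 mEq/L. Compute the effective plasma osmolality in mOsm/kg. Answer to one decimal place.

290.7 mOsm/kg

Effective osmolality excludes urea (freely permeant across cell membranes):
2·Na + glucose
= 2·143 + 4.7
= 286 + 4.7
= 290.7 mOsm/kg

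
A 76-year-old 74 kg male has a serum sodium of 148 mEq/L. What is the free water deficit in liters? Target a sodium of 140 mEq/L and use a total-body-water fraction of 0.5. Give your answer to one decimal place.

TBW = 0.5 · 74 = 37 L
Free water deficit = TBW · (Na/140 − 1)
= 37 · (148/140 − 1)
= 37 · 0.0571
= 2.11 L

2.1 L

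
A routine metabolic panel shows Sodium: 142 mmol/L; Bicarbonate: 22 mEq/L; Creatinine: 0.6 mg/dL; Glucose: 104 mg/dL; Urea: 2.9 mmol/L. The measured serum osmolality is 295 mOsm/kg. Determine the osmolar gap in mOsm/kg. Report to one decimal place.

2.3 mOsm/kg

Calculated osmolality = 2·Na + glucose/18 + urea
= 2·142 + 104/18 + 2.9
= 284 + 5.78 + 2.90
= 292.68 mOsm/kg ≈ 292.7 mOsm/kg
Osmolar gap = measured − calculated = 295 − 292.7 = 2.3 mOsm/kg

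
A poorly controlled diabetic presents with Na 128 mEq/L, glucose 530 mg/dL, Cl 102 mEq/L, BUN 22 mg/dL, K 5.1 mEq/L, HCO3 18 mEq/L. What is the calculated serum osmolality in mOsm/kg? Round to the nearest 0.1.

Calculated osmolality = 2·Na + glucose/18 + BUN/2.8
= 2·128 + 530/18 + 22/2.8
= 256 + 29.44 + 7.86
= 293.3 mOsm/kg

293.3 mOsm/kg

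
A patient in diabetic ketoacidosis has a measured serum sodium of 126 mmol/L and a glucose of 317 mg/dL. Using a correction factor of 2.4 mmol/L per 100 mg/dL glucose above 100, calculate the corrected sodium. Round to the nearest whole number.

Corrected Na = measured Na + 2.4 · (glucose − 100)/100
= 126 + 2.4 · (317 − 100)/100
= 126 + 5.2
= 131.2 mmol/L

131 mmol/L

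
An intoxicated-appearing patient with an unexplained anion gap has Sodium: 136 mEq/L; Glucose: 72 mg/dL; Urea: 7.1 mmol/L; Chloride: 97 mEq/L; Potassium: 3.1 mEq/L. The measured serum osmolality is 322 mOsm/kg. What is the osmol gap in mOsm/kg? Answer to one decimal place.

Calculated osmolality = 2·Na + glucose/18 + urea
= 2·136 + 72/18 + 7.1
= 272 + 4 + 7.10
= 283.1 mOsm/kg ≈ 283.1 mOsm/kg
Osmolar gap = measured − calculated = 322 − 283.1 = 38.9 mOsm/kg

38.9 mOsm/kg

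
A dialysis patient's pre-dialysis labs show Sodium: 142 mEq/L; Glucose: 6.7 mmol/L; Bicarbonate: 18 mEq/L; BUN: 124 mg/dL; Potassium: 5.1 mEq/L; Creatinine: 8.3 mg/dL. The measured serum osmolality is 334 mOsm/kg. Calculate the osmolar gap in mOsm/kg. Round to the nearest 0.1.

-1.0 mOsm/kg

Calculated osmolality = 2·Na + glucose + BUN/2.8
= 2·142 + 6.7 + 124/2.8
= 284 + 6.70 + 44.29
= 334.99 mOsm/kg ≈ 335.0 mOsm/kg
Osmolar gap = measured − calculated = 334 − 335.0 = -1.0 mOsm/kg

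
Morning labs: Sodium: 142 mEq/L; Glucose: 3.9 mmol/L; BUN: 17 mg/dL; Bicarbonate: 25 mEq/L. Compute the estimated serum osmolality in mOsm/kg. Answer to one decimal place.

294.0 mOsm/kg

Calculated osmolality = 2·Na + glucose + BUN/2.8
= 2·142 + 3.9 + 17/2.8
= 284 + 3.90 + 6.07
= 293.97 mOsm/kg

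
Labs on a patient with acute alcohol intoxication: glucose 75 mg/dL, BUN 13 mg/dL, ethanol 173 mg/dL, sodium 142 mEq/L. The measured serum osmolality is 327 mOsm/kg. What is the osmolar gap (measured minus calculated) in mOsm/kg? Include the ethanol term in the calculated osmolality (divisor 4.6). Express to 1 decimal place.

Calculated osmolality = 2·Na + glucose/18 + BUN/2.8 + ethanol/4.6
= 2·142 + 75/18 + 13/2.8 + 173/4.6
= 284 + 4.17 + 4.64 + 37.61
= 330.42 mOsm/kg ≈ 330.4 mOsm/kg
Osmolar gap = measured − calculated = 327 − 330.4 = -3.4 mOsm/kg

-3.4 mOsm/kg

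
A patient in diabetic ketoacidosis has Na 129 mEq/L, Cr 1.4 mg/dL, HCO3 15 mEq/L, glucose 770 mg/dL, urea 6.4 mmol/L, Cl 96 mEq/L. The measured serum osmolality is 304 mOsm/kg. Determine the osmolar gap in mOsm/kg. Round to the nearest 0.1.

-3.2 mOsm/kg

Calculated osmolality = 2·Na + glucose/18 + urea
= 2·129 + 770/18 + 6.4
= 258 + 42.78 + 6.40
= 307.18 mOsm/kg ≈ 307.2 mOsm/kg
Osmolar gap = measured − calculated = 304 − 307.2 = -3.2 mOsm/kg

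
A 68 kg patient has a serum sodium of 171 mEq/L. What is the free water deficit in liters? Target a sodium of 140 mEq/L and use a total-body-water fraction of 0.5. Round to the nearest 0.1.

7.5 L

TBW = 0.5 · 68 = 34 L
Free water deficit = TBW · (Na/140 − 1)
= 34 · (171/140 − 1)
= 34 · 0.2214
= 7.53 L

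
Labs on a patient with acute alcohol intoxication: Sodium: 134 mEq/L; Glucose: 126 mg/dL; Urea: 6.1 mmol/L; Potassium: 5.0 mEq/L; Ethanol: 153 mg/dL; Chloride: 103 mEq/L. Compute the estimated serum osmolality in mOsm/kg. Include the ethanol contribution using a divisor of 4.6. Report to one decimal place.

314.4 mOsm/kg

Calculated osmolality = 2·Na + glucose/18 + urea + ethanol/4.6
= 2·134 + 126/18 + 6.1 + 153/4.6
= 268 + 7 + 6.10 + 33.26
= 314.36 mOsm/kg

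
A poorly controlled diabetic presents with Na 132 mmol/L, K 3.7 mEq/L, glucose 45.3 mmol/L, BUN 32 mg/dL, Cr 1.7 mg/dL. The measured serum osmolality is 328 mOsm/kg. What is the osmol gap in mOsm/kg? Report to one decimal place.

Calculated osmolality = 2·Na + glucose + BUN/2.8
= 2·132 + 45.3 + 32/2.8
= 264 + 45.30 + 11.43
= 320.73 mOsm/kg ≈ 320.7 mOsm/kg
Osmolar gap = measured − calculated = 328 − 320.7 = 7.3 mOsm/kg

7.3 mOsm/kg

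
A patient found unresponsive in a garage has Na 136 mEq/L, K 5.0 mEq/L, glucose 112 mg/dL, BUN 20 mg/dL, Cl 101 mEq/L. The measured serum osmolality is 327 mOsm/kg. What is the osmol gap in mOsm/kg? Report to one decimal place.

41.6 mOsm/kg

Calculated osmolality = 2·Na + glucose/18 + BUN/2.8
= 2·136 + 112/18 + 20/2.8
= 272 + 6.22 + 7.14
= 285.36 mOsm/kg ≈ 285.4 mOsm/kg
Osmolar gap = measured − calculated = 327 − 285.4 = 41.6 mOsm/kg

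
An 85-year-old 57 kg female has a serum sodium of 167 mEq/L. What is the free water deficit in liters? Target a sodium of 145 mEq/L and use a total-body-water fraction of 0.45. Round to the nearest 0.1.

TBW = 0.45 · 57 = 25.65 L
Free water deficit = TBW · (Na/145 − 1)
= 25.65 · (167/145 − 1)
= 25.65 · 0.1517
= 3.89 L

3.9 L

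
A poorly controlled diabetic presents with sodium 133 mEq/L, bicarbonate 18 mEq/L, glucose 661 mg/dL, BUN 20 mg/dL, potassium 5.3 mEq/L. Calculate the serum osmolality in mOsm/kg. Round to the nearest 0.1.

309.9 mOsm/kg

Calculated osmolality = 2·Na + glucose/18 + BUN/2.8
= 2·133 + 661/18 + 20/2.8
= 266 + 36.72 + 7.14
= 309.86 mOsm/kg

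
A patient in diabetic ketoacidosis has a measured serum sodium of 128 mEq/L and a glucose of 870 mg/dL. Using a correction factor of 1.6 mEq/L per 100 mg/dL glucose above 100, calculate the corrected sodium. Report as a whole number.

Corrected Na = measured Na + 1.6 · (glucose − 100)/100
= 128 + 1.6 · (870 − 100)/100
= 128 + 12.3
= 140.3 mEq/L

140 mEq/L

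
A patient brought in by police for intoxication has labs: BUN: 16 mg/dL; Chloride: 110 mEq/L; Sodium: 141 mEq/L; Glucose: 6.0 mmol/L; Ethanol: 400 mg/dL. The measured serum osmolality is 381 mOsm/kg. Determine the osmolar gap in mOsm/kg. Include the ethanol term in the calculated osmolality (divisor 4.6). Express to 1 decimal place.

Calculated osmolality = 2·Na + glucose + BUN/2.8 + ethanol/4.6
= 2·141 + 6 + 16/2.8 + 400/4.6
= 282 + 6 + 5.71 + 86.96
= 380.67 mOsm/kg ≈ 380.7 mOsm/kg
Osmolar gap = measured − calculated = 381 − 380.7 = 0.3 mOsm/kg

0.3 mOsm/kg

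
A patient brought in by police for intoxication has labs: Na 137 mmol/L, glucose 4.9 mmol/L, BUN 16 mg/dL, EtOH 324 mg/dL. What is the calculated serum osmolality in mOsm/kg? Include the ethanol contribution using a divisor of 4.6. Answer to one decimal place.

Calculated osmolality = 2·Na + glucose + BUN/2.8 + ethanol/4.6
= 2·137 + 4.9 + 16/2.8 + 324/4.6
= 274 + 4.90 + 5.71 + 70.43
= 355.04 mOsm/kg

355.0 mOsm/kg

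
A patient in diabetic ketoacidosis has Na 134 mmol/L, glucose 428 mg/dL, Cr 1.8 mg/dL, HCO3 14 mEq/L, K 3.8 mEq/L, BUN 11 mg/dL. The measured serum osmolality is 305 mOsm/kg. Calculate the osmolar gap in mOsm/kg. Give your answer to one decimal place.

Calculated osmolality = 2·Na + glucose/18 + BUN/2.8
= 2·134 + 428/18 + 11/2.8
= 268 + 23.78 + 3.93
= 295.71 mOsm/kg ≈ 295.7 mOsm/kg
Osmolar gap = measured − calculated = 305 − 295.7 = 9.3 mOsm/kg

9.3 mOsm/kg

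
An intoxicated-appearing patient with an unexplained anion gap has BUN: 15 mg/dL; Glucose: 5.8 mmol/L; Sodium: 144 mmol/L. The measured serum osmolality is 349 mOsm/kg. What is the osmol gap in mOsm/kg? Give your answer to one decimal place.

Calculated osmolality = 2·Na + glucose + BUN/2.8
= 2·144 + 5.8 + 15/2.8
= 288 + 5.80 + 5.36
= 299.16 mOsm/kg ≈ 299.2 mOsm/kg
Osmolar gap = measured − calculated = 349 − 299.2 = 49.8 mOsm/kg

49.8 mOsm/kg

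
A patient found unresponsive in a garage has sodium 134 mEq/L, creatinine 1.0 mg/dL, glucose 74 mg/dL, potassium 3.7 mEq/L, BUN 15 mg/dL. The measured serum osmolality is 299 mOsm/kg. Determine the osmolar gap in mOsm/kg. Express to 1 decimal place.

Calculated osmolality = 2·Na + glucose/18 + BUN/2.8
= 2·134 + 74/18 + 15/2.8
= 268 + 4.11 + 5.36
= 277.47 mOsm/kg ≈ 277.5 mOsm/kg
Osmolar gap = measured − calculated = 299 − 277.5 = 21.5 mOsm/kg

21.5 mOsm/kg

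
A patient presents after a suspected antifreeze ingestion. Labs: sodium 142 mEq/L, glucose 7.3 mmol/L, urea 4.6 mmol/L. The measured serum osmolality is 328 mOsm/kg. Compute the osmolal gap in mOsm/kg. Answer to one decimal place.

Calculated osmolality = 2·Na + glucose + urea
= 2·142 + 7.3 + 4.6
= 284 + 7.30 + 4.60
= 295.9 mOsm/kg ≈ 295.9 mOsm/kg
Osmolar gap = measured − calculated = 328 − 295.9 = 32.1 mOsm/kg

32.1 mOsm/kg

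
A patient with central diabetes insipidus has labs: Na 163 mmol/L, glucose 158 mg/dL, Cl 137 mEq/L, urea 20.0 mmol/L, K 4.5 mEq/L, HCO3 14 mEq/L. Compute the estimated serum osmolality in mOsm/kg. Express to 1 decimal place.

354.8 mOsm/kg

Calculated osmolality = 2·Na + glucose/18 + urea
= 2·163 + 158/18 + 20
= 326 + 8.78 + 20
= 354.78 mOsm/kg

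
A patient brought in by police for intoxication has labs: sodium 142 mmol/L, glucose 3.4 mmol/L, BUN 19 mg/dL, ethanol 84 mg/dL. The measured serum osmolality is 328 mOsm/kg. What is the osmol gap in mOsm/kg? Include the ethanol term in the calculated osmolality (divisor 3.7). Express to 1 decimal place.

11.1 mOsm/kg

Calculated osmolality = 2·Na + glucose + BUN/2.8 + ethanol/3.7
= 2·142 + 3.4 + 19/2.8 + 84/3.7
= 284 + 3.40 + 6.79 + 22.70
= 316.89 mOsm/kg ≈ 316.9 mOsm/kg
Osmolar gap = measured − calculated = 328 − 316.9 = 11.1 mOsm/kg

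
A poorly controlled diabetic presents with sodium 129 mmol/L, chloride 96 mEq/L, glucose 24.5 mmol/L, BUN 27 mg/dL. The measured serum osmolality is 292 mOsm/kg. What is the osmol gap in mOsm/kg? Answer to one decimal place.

-0.1 mOsm/kg

Calculated osmolality = 2·Na + glucose + BUN/2.8
= 2·129 + 24.5 + 27/2.8
= 258 + 24.50 + 9.64
= 292.14 mOsm/kg ≈ 292.1 mOsm/kg
Osmolar gap = measured − calculated = 292 − 292.1 = -0.1 mOsm/kg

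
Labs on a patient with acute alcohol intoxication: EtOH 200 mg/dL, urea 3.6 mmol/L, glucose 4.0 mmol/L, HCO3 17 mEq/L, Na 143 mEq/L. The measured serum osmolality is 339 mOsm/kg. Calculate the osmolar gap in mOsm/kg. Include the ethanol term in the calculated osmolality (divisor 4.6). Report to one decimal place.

1.9 mOsm/kg

Calculated osmolality = 2·Na + glucose + urea + ethanol/4.6
= 2·143 + 4 + 3.6 + 200/4.6
= 286 + 4 + 3.60 + 43.48
= 337.08 mOsm/kg ≈ 337.1 mOsm/kg
Osmolar gap = measured − calculated = 339 − 337.1 = 1.9 mOsm/kg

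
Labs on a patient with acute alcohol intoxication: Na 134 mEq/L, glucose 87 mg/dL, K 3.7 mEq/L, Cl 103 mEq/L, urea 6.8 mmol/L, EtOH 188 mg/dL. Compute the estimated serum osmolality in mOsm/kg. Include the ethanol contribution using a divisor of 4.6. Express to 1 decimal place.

Calculated osmolality = 2·Na + glucose/18 + urea + ethanol/4.6
= 2·134 + 87/18 + 6.8 + 188/4.6
= 268 + 4.83 + 6.80 + 40.87
= 320.5 mOsm/kg

320.5 mOsm/kg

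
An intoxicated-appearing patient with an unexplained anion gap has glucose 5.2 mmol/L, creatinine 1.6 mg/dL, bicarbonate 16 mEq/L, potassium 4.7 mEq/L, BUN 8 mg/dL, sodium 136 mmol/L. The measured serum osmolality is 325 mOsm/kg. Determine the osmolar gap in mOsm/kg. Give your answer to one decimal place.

Calculated osmolality = 2·Na + glucose + BUN/2.8
= 2·136 + 5.2 + 8/2.8
= 272 + 5.20 + 2.86
= 280.06 mOsm/kg ≈ 280.1 mOsm/kg
Osmolar gap = measured − calculated = 325 − 280.1 = 44.9 mOsm/kg

44.9 mOsm/kg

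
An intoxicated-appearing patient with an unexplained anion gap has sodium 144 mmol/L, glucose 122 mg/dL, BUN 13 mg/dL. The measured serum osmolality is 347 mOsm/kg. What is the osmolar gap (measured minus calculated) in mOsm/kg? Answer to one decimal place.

Calculated osmolality = 2·Na + glucose/18 + BUN/2.8
= 2·144 + 122/18 + 13/2.8
= 288 + 6.78 + 4.64
= 299.42 mOsm/kg ≈ 299.4 mOsm/kg
Osmolar gap = measured − calculated = 347 − 299.4 = 47.6 mOsm/kg

47.6 mOsm/kg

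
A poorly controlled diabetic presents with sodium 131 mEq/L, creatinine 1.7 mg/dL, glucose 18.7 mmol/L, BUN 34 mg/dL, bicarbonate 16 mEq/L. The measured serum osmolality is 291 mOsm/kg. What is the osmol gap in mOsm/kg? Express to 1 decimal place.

-1.8 mOsm/kg

Calculated osmolality = 2·Na + glucose + BUN/2.8
= 2·131 + 18.7 + 34/2.8
= 262 + 18.70 + 12.14
= 292.84 mOsm/kg ≈ 292.8 mOsm/kg
Osmolar gap = measured − calculated = 291 − 292.8 = -1.8 mOsm/kg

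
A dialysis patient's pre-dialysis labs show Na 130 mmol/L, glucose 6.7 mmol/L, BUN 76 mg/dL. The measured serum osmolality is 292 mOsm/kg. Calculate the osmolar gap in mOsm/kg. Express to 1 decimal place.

Calculated osmolality = 2·Na + glucose + BUN/2.8
= 2·130 + 6.7 + 76/2.8
= 260 + 6.70 + 27.14
= 293.84 mOsm/kg ≈ 293.8 mOsm/kg
Osmolar gap = measured − calculated = 292 − 293.8 = -1.8 mOsm/kg

-1.8 mOsm/kg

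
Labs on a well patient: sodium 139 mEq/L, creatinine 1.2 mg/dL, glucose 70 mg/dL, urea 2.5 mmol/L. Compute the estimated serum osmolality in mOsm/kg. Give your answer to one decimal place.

Calculated osmolality = 2·Na + glucose/18 + urea
= 2·139 + 70/18 + 2.5
= 278 + 3.89 + 2.50
= 284.39 mOsm/kg

284.4 mOsm/kg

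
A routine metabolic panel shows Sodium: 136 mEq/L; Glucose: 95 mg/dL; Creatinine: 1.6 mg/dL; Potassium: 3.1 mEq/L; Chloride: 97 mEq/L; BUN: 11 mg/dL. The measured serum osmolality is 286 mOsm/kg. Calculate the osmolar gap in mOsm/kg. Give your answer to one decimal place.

4.8 mOsm/kg

Calculated osmolality = 2·Na + glucose/18 + BUN/2.8
= 2·136 + 95/18 + 11/2.8
= 272 + 5.28 + 3.93
= 281.21 mOsm/kg ≈ 281.2 mOsm/kg
Osmolar gap = measured − calculated = 286 − 281.2 = 4.8 mOsm/kg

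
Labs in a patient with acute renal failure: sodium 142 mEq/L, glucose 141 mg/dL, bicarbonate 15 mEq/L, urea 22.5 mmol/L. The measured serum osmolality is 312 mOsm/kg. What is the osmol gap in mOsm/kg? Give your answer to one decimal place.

Calculated osmolality = 2·Na + glucose/18 + urea
= 2·142 + 141/18 + 22.5
= 284 + 7.83 + 22.50
= 314.33 mOsm/kg ≈ 314.3 mOsm/kg
Osmolar gap = measured − calculated = 312 − 314.3 = -2.3 mOsm/kg

-2.3 mOsm/kg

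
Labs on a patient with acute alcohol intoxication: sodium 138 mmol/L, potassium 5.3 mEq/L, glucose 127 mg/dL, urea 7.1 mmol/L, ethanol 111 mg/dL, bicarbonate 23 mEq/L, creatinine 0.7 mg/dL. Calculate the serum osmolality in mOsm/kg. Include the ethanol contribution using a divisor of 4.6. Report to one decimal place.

Calculated osmolality = 2·Na + glucose/18 + urea + ethanol/4.6
= 2·138 + 127/18 + 7.1 + 111/4.6
= 276 + 7.06 + 7.10 + 24.13
= 314.29 mOsm/kg

314.3 mOsm/kg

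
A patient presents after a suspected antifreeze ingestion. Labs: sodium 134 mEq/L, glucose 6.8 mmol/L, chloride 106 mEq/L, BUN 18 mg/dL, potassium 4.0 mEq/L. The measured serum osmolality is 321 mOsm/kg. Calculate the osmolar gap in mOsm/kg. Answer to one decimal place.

Calculated osmolality = 2·Na + glucose + BUN/2.8
= 2·134 + 6.8 + 18/2.8
= 268 + 6.80 + 6.43
= 281.23 mOsm/kg ≈ 281.2 mOsm/kg
Osmolar gap = measured − calculated = 321 − 281.2 = 39.8 mOsm/kg

39.8 mOsm/kg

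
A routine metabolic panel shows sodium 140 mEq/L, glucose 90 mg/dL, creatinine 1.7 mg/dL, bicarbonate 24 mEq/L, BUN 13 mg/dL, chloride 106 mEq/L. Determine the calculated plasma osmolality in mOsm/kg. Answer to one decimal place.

289.6 mOsm/kg

Calculated osmolality = 2·Na + glucose/18 + BUN/2.8
= 2·140 + 90/18 + 13/2.8
= 280 + 5 + 4.64
= 289.64 mOsm/kg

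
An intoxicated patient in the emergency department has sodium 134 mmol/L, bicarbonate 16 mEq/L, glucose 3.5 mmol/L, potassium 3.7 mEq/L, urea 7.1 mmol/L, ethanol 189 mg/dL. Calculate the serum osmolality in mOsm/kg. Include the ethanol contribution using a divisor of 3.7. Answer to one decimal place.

Calculated osmolality = 2·Na + glucose + urea + ethanol/3.7
= 2·134 + 3.5 + 7.1 + 189/3.7
= 268 + 3.50 + 7.10 + 51.08
= 329.68 mOsm/kg

329.7 mOsm/kg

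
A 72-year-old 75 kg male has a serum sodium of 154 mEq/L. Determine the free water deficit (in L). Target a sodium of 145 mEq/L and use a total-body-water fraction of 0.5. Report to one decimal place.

TBW = 0.5 · 75 = 37.5 L
Free water deficit = TBW · (Na/145 − 1)
= 37.5 · (154/145 − 1)
= 37.5 · 0.0621
= 2.33 L

2.3 L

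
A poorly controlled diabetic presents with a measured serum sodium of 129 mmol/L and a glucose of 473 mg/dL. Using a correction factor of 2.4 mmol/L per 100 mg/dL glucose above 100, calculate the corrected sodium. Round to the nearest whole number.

138 mmol/L

Corrected Na = measured Na + 2.4 · (glucose − 100)/100
= 129 + 2.4 · (473 − 100)/100
= 129 + 9
= 138 mmol/L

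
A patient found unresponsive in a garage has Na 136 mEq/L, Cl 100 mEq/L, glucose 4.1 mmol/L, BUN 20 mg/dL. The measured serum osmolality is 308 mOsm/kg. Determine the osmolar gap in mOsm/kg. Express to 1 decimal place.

24.8 mOsm/kg

Calculated osmolality = 2·Na + glucose + BUN/2.8
= 2·136 + 4.1 + 20/2.8
= 272 + 4.10 + 7.14
= 283.24 mOsm/kg ≈ 283.2 mOsm/kg
Osmolar gap = measured − calculated = 308 − 283.2 = 24.8 mOsm/kg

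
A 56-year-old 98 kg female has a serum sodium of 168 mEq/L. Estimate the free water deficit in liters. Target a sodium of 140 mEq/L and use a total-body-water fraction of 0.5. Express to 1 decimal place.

9.8 L

TBW = 0.5 · 98 = 49 L
Free water deficit = TBW · (Na/140 − 1)
= 49 · (168/140 − 1)
= 49 · 0.2
= 9.8 L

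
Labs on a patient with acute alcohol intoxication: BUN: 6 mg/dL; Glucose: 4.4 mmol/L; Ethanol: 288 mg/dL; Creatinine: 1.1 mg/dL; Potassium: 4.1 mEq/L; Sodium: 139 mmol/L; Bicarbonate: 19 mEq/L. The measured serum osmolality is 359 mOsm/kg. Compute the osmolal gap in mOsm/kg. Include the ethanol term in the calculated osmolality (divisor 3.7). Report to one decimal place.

-3.4 mOsm/kg

Calculated osmolality = 2·Na + glucose + BUN/2.8 + ethanol/3.7
= 2·139 + 4.4 + 6/2.8 + 288/3.7
= 278 + 4.40 + 2.14 + 77.84
= 362.38 mOsm/kg ≈ 362.4 mOsm/kg
Osmolar gap = measured − calculated = 359 − 362.4 = -3.4 mOsm/kg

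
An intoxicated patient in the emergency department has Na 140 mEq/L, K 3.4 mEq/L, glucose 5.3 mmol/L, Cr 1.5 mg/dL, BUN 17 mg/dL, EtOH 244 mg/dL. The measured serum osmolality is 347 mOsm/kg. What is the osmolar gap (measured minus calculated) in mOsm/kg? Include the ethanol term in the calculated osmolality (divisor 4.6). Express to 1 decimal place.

Calculated osmolality = 2·Na + glucose + BUN/2.8 + ethanol/4.6
= 2·140 + 5.3 + 17/2.8 + 244/4.6
= 280 + 5.30 + 6.07 + 53.04
= 344.41 mOsm/kg ≈ 344.4 mOsm/kg
Osmolar gap = measured − calculated = 347 − 344.4 = 2.6 mOsm/kg

2.6 mOsm/kg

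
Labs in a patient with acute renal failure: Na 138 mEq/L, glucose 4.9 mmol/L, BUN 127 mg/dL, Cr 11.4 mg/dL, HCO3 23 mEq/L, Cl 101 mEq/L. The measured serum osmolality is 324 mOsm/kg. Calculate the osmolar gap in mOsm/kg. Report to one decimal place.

-2.3 mOsm/kg

Calculated osmolality = 2·Na + glucose + BUN/2.8
= 2·138 + 4.9 + 127/2.8
= 276 + 4.90 + 45.36
= 326.26 mOsm/kg ≈ 326.3 mOsm/kg
Osmolar gap = measured − calculated = 324 − 326.3 = -2.3 mOsm/kg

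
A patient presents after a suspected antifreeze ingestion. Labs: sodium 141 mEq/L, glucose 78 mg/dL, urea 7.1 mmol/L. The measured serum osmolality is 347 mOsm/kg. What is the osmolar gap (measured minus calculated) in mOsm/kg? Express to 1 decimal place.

Calculated osmolality = 2·Na + glucose/18 + urea
= 2·141 + 78/18 + 7.1
= 282 + 4.33 + 7.10
= 293.43 mOsm/kg ≈ 293.4 mOsm/kg
Osmolar gap = measured − calculated = 347 − 293.4 = 53.6 mOsm/kg

53.6 mOsm/kg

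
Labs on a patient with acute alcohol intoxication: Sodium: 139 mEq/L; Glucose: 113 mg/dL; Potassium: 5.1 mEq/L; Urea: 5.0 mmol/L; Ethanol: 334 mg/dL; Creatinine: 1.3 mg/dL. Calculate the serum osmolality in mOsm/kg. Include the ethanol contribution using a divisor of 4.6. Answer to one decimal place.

361.9 mOsm/kg

Calculated osmolality = 2·Na + glucose/18 + urea + ethanol/4.6
= 2·139 + 113/18 + 5 + 334/4.6
= 278 + 6.28 + 5 + 72.61
= 361.89 mOsm/kg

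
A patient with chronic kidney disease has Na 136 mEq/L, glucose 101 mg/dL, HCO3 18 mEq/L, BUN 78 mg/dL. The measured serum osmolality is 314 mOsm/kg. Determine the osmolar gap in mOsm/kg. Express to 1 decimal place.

8.5 mOsm/kg

Calculated osmolality = 2·Na + glucose/18 + BUN/2.8
= 2·136 + 101/18 + 78/2.8
= 272 + 5.61 + 27.86
= 305.47 mOsm/kg ≈ 305.5 mOsm/kg
Osmolar gap = measured − calculated = 314 − 305.5 = 8.5 mOsm/kg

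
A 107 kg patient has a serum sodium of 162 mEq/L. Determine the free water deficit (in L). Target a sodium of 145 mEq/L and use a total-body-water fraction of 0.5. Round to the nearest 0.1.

TBW = 0.5 · 107 = 53.5 L
Free water deficit = TBW · (Na/145 − 1)
= 53.5 · (162/145 − 1)
= 53.5 · 0.1172
= 6.27 L

6.3 L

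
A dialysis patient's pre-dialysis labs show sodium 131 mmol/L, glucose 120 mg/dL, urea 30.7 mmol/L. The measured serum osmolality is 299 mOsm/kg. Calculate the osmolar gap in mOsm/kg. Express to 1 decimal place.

Calculated osmolality = 2·Na + glucose/18 + urea
= 2·131 + 120/18 + 30.7
= 262 + 6.67 + 30.70
= 299.37 mOsm/kg ≈ 299.4 mOsm/kg
Osmolar gap = measured − calculated = 299 − 299.4 = -0.4 mOsm/kg

-0.4 mOsm/kg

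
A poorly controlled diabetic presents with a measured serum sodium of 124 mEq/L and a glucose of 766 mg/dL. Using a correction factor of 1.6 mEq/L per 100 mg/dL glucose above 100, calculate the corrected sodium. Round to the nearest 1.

135 mEq/L

Corrected Na = measured Na + 1.6 · (glucose − 100)/100
= 124 + 1.6 · (766 − 100)/100
= 124 + 10.7
= 134.7 mEq/L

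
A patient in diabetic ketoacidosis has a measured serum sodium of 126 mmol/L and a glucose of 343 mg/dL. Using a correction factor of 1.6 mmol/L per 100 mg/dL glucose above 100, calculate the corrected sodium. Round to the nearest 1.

Corrected Na = measured Na + 1.6 · (glucose − 100)/100
= 126 + 1.6 · (343 − 100)/100
= 126 + 3.9
= 129.9 mmol/L

130 mmol/L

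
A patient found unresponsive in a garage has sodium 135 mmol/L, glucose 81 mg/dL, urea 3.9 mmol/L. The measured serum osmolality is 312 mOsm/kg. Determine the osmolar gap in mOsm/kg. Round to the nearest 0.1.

33.6 mOsm/kg

Calculated osmolality = 2·Na + glucose/18 + urea
= 2·135 + 81/18 + 3.9
= 270 + 4.50 + 3.90
= 278.4 mOsm/kg ≈ 278.4 mOsm/kg
Osmolar gap = measured − calculated = 312 − 278.4 = 33.6 mOsm/kg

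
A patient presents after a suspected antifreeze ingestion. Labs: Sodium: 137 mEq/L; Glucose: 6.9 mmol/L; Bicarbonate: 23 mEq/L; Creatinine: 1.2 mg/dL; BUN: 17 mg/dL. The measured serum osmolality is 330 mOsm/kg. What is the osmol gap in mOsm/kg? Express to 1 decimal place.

43.0 mOsm/kg

Calculated osmolality = 2·Na + glucose + BUN/2.8
= 2·137 + 6.9 + 17/2.8
= 274 + 6.90 + 6.07
= 286.97 mOsm/kg ≈ 287.0 mOsm/kg
Osmolar gap = measured − calculated = 330 − 287.0 = 43.0 mOsm/kg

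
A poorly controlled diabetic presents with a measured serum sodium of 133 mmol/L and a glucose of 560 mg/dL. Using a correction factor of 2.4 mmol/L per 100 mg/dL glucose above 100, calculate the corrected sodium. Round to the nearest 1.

144 mmol/L

Corrected Na = measured Na + 2.4 · (glucose − 100)/100
= 133 + 2.4 · (560 − 100)/100
= 133 + 11
= 144 mmol/L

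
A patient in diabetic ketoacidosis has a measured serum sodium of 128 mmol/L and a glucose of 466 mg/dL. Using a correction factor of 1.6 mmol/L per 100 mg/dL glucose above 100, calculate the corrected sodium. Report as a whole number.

134 mmol/L

Corrected Na = measured Na + 1.6 · (glucose − 100)/100
= 128 + 1.6 · (466 − 100)/100
= 128 + 5.9
= 133.9 mmol/L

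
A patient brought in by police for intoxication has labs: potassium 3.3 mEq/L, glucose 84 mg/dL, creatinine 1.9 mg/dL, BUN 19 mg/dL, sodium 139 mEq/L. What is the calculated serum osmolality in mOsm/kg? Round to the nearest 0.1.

289.5 mOsm/kg

Calculated osmolality = 2·Na + glucose/18 + BUN/2.8
= 2·139 + 84/18 + 19/2.8
= 278 + 4.67 + 6.79
= 289.46 mOsm/kg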